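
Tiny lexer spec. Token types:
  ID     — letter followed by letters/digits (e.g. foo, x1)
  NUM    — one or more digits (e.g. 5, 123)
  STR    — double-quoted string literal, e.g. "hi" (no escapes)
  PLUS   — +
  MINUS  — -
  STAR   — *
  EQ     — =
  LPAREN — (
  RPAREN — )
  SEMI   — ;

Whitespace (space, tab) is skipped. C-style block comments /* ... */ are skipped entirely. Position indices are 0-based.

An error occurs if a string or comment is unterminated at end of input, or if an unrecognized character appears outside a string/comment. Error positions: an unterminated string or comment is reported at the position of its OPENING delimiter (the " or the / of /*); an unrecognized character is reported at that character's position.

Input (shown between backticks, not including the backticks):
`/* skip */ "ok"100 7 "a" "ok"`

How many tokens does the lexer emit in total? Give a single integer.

pos=0: enter COMMENT mode (saw '/*')
exit COMMENT mode (now at pos=10)
pos=11: enter STRING mode
pos=11: emit STR "ok" (now at pos=15)
pos=15: emit NUM '100' (now at pos=18)
pos=19: emit NUM '7' (now at pos=20)
pos=21: enter STRING mode
pos=21: emit STR "a" (now at pos=24)
pos=25: enter STRING mode
pos=25: emit STR "ok" (now at pos=29)
DONE. 5 tokens: [STR, NUM, NUM, STR, STR]

Answer: 5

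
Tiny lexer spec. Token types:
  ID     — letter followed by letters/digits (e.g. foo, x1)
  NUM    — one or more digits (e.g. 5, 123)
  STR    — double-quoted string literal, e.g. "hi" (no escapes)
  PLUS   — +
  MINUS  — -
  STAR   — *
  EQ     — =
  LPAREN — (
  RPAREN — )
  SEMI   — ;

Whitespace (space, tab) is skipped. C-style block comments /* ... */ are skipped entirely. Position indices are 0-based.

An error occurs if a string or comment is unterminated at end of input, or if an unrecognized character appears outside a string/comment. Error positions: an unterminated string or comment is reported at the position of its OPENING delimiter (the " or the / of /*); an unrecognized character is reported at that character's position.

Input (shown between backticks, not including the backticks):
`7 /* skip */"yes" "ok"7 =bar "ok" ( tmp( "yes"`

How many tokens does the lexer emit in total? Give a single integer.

Answer: 11

Derivation:
pos=0: emit NUM '7' (now at pos=1)
pos=2: enter COMMENT mode (saw '/*')
exit COMMENT mode (now at pos=12)
pos=12: enter STRING mode
pos=12: emit STR "yes" (now at pos=17)
pos=18: enter STRING mode
pos=18: emit STR "ok" (now at pos=22)
pos=22: emit NUM '7' (now at pos=23)
pos=24: emit EQ '='
pos=25: emit ID 'bar' (now at pos=28)
pos=29: enter STRING mode
pos=29: emit STR "ok" (now at pos=33)
pos=34: emit LPAREN '('
pos=36: emit ID 'tmp' (now at pos=39)
pos=39: emit LPAREN '('
pos=41: enter STRING mode
pos=41: emit STR "yes" (now at pos=46)
DONE. 11 tokens: [NUM, STR, STR, NUM, EQ, ID, STR, LPAREN, ID, LPAREN, STR]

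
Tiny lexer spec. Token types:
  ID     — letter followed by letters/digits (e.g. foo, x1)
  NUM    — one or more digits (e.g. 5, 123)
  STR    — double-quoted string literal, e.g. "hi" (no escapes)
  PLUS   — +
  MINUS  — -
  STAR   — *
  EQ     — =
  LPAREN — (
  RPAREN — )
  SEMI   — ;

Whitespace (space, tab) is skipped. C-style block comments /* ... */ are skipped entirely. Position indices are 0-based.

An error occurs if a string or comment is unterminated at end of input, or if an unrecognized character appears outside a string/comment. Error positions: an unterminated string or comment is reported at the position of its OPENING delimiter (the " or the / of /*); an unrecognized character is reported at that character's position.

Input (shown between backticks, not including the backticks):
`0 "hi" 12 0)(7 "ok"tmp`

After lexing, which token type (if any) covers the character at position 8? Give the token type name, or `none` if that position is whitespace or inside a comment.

Answer: NUM

Derivation:
pos=0: emit NUM '0' (now at pos=1)
pos=2: enter STRING mode
pos=2: emit STR "hi" (now at pos=6)
pos=7: emit NUM '12' (now at pos=9)
pos=10: emit NUM '0' (now at pos=11)
pos=11: emit RPAREN ')'
pos=12: emit LPAREN '('
pos=13: emit NUM '7' (now at pos=14)
pos=15: enter STRING mode
pos=15: emit STR "ok" (now at pos=19)
pos=19: emit ID 'tmp' (now at pos=22)
DONE. 9 tokens: [NUM, STR, NUM, NUM, RPAREN, LPAREN, NUM, STR, ID]
Position 8: char is '2' -> NUM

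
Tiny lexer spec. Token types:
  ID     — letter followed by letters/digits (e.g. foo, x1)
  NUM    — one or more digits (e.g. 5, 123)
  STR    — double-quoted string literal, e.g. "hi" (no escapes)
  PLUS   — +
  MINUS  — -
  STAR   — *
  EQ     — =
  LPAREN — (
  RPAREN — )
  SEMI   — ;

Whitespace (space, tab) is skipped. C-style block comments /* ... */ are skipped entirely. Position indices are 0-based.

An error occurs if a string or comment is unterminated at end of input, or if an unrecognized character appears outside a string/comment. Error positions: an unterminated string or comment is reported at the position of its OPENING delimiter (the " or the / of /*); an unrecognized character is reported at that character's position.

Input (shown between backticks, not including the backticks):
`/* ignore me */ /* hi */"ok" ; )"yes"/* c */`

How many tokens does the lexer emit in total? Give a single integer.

Answer: 4

Derivation:
pos=0: enter COMMENT mode (saw '/*')
exit COMMENT mode (now at pos=15)
pos=16: enter COMMENT mode (saw '/*')
exit COMMENT mode (now at pos=24)
pos=24: enter STRING mode
pos=24: emit STR "ok" (now at pos=28)
pos=29: emit SEMI ';'
pos=31: emit RPAREN ')'
pos=32: enter STRING mode
pos=32: emit STR "yes" (now at pos=37)
pos=37: enter COMMENT mode (saw '/*')
exit COMMENT mode (now at pos=44)
DONE. 4 tokens: [STR, SEMI, RPAREN, STR]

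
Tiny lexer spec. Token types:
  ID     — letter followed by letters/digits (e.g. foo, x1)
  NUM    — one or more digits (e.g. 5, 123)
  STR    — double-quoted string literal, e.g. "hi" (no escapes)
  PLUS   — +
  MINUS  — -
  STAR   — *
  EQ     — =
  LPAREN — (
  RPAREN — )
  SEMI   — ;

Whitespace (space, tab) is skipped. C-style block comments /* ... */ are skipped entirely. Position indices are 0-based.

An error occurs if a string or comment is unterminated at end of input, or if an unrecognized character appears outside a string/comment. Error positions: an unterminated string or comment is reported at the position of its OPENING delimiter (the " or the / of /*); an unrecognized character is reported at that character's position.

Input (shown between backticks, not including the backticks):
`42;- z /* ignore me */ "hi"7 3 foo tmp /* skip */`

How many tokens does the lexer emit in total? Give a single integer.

pos=0: emit NUM '42' (now at pos=2)
pos=2: emit SEMI ';'
pos=3: emit MINUS '-'
pos=5: emit ID 'z' (now at pos=6)
pos=7: enter COMMENT mode (saw '/*')
exit COMMENT mode (now at pos=22)
pos=23: enter STRING mode
pos=23: emit STR "hi" (now at pos=27)
pos=27: emit NUM '7' (now at pos=28)
pos=29: emit NUM '3' (now at pos=30)
pos=31: emit ID 'foo' (now at pos=34)
pos=35: emit ID 'tmp' (now at pos=38)
pos=39: enter COMMENT mode (saw '/*')
exit COMMENT mode (now at pos=49)
DONE. 9 tokens: [NUM, SEMI, MINUS, ID, STR, NUM, NUM, ID, ID]

Answer: 9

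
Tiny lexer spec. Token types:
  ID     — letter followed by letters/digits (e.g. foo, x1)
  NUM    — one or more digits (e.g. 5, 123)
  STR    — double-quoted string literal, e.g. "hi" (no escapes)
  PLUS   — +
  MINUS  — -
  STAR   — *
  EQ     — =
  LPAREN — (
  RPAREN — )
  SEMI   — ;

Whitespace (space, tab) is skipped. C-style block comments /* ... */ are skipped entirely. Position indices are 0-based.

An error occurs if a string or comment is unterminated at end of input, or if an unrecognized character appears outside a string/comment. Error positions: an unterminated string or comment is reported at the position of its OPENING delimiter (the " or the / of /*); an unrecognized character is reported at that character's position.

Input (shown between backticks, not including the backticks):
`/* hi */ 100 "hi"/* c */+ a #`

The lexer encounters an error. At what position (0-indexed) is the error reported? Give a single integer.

Answer: 28

Derivation:
pos=0: enter COMMENT mode (saw '/*')
exit COMMENT mode (now at pos=8)
pos=9: emit NUM '100' (now at pos=12)
pos=13: enter STRING mode
pos=13: emit STR "hi" (now at pos=17)
pos=17: enter COMMENT mode (saw '/*')
exit COMMENT mode (now at pos=24)
pos=24: emit PLUS '+'
pos=26: emit ID 'a' (now at pos=27)
pos=28: ERROR — unrecognized char '#'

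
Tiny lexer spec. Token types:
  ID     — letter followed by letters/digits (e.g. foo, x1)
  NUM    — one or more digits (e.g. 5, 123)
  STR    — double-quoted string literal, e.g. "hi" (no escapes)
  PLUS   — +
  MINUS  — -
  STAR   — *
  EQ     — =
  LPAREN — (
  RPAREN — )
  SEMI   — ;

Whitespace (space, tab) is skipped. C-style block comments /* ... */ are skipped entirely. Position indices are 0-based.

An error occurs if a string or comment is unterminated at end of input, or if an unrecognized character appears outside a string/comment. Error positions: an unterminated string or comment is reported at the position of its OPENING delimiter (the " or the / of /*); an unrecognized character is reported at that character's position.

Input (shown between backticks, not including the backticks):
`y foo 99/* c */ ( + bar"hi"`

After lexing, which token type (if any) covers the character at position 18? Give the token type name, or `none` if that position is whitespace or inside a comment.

Answer: PLUS

Derivation:
pos=0: emit ID 'y' (now at pos=1)
pos=2: emit ID 'foo' (now at pos=5)
pos=6: emit NUM '99' (now at pos=8)
pos=8: enter COMMENT mode (saw '/*')
exit COMMENT mode (now at pos=15)
pos=16: emit LPAREN '('
pos=18: emit PLUS '+'
pos=20: emit ID 'bar' (now at pos=23)
pos=23: enter STRING mode
pos=23: emit STR "hi" (now at pos=27)
DONE. 7 tokens: [ID, ID, NUM, LPAREN, PLUS, ID, STR]
Position 18: char is '+' -> PLUS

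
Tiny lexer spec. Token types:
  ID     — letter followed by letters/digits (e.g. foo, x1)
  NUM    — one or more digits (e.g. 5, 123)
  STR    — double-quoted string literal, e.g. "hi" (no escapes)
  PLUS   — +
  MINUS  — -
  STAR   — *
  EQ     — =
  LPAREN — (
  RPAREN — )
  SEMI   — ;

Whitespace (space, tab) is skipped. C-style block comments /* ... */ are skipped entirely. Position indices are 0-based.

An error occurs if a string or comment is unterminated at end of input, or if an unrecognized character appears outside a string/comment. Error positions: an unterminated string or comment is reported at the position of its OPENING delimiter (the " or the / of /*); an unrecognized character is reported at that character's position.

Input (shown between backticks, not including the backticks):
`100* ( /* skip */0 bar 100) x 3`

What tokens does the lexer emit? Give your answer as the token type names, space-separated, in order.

Answer: NUM STAR LPAREN NUM ID NUM RPAREN ID NUM

Derivation:
pos=0: emit NUM '100' (now at pos=3)
pos=3: emit STAR '*'
pos=5: emit LPAREN '('
pos=7: enter COMMENT mode (saw '/*')
exit COMMENT mode (now at pos=17)
pos=17: emit NUM '0' (now at pos=18)
pos=19: emit ID 'bar' (now at pos=22)
pos=23: emit NUM '100' (now at pos=26)
pos=26: emit RPAREN ')'
pos=28: emit ID 'x' (now at pos=29)
pos=30: emit NUM '3' (now at pos=31)
DONE. 9 tokens: [NUM, STAR, LPAREN, NUM, ID, NUM, RPAREN, ID, NUM]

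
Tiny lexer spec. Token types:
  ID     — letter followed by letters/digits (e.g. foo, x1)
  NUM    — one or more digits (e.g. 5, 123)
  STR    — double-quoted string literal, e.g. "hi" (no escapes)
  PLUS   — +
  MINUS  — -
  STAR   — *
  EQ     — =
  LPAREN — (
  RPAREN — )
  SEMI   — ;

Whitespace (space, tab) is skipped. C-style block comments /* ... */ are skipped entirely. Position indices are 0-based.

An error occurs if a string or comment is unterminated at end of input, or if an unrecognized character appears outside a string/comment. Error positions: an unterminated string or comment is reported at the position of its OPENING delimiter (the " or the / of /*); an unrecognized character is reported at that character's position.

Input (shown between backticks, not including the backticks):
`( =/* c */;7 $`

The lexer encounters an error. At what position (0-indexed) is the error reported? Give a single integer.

pos=0: emit LPAREN '('
pos=2: emit EQ '='
pos=3: enter COMMENT mode (saw '/*')
exit COMMENT mode (now at pos=10)
pos=10: emit SEMI ';'
pos=11: emit NUM '7' (now at pos=12)
pos=13: ERROR — unrecognized char '$'

Answer: 13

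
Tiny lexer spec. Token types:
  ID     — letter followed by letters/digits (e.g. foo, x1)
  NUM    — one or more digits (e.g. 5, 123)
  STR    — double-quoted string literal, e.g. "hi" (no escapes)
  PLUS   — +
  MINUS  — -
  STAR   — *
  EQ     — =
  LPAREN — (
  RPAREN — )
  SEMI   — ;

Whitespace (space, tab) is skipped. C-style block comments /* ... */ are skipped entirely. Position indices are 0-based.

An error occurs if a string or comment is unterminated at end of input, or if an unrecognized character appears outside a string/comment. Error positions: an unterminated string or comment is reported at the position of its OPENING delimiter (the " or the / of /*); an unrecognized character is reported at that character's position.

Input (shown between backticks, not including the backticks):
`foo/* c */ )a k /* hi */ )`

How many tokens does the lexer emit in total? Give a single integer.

Answer: 5

Derivation:
pos=0: emit ID 'foo' (now at pos=3)
pos=3: enter COMMENT mode (saw '/*')
exit COMMENT mode (now at pos=10)
pos=11: emit RPAREN ')'
pos=12: emit ID 'a' (now at pos=13)
pos=14: emit ID 'k' (now at pos=15)
pos=16: enter COMMENT mode (saw '/*')
exit COMMENT mode (now at pos=24)
pos=25: emit RPAREN ')'
DONE. 5 tokens: [ID, RPAREN, ID, ID, RPAREN]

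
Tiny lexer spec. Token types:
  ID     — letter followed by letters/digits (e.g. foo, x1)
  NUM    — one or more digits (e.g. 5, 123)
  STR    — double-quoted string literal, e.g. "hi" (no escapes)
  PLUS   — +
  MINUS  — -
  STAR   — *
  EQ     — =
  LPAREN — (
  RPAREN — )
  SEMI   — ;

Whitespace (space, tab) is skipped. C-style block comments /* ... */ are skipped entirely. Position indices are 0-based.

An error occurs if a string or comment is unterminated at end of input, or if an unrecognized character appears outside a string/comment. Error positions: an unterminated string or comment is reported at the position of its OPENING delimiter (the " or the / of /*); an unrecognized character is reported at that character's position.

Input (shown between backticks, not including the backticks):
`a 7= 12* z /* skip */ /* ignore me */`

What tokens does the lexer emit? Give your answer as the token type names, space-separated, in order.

Answer: ID NUM EQ NUM STAR ID

Derivation:
pos=0: emit ID 'a' (now at pos=1)
pos=2: emit NUM '7' (now at pos=3)
pos=3: emit EQ '='
pos=5: emit NUM '12' (now at pos=7)
pos=7: emit STAR '*'
pos=9: emit ID 'z' (now at pos=10)
pos=11: enter COMMENT mode (saw '/*')
exit COMMENT mode (now at pos=21)
pos=22: enter COMMENT mode (saw '/*')
exit COMMENT mode (now at pos=37)
DONE. 6 tokens: [ID, NUM, EQ, NUM, STAR, ID]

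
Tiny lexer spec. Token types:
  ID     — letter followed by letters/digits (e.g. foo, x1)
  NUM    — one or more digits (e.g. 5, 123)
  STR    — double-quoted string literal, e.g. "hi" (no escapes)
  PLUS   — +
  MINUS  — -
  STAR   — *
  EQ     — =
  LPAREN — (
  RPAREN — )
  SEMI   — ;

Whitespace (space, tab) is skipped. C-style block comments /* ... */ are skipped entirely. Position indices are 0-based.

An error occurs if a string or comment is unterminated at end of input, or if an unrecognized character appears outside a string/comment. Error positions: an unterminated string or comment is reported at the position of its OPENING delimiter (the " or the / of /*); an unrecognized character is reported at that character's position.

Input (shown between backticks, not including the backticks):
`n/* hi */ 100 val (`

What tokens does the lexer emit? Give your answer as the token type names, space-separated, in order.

Answer: ID NUM ID LPAREN

Derivation:
pos=0: emit ID 'n' (now at pos=1)
pos=1: enter COMMENT mode (saw '/*')
exit COMMENT mode (now at pos=9)
pos=10: emit NUM '100' (now at pos=13)
pos=14: emit ID 'val' (now at pos=17)
pos=18: emit LPAREN '('
DONE. 4 tokens: [ID, NUM, ID, LPAREN]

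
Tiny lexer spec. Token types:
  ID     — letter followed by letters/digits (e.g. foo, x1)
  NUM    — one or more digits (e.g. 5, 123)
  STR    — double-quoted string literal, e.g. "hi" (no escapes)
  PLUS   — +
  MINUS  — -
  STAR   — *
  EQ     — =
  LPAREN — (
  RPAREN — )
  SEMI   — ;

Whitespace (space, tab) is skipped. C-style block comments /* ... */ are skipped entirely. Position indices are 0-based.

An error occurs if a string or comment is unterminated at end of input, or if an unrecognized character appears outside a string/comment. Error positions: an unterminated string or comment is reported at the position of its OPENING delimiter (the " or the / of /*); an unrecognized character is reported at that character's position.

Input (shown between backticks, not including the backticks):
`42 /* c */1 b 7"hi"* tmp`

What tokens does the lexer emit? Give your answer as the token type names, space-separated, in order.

pos=0: emit NUM '42' (now at pos=2)
pos=3: enter COMMENT mode (saw '/*')
exit COMMENT mode (now at pos=10)
pos=10: emit NUM '1' (now at pos=11)
pos=12: emit ID 'b' (now at pos=13)
pos=14: emit NUM '7' (now at pos=15)
pos=15: enter STRING mode
pos=15: emit STR "hi" (now at pos=19)
pos=19: emit STAR '*'
pos=21: emit ID 'tmp' (now at pos=24)
DONE. 7 tokens: [NUM, NUM, ID, NUM, STR, STAR, ID]

Answer: NUM NUM ID NUM STR STAR ID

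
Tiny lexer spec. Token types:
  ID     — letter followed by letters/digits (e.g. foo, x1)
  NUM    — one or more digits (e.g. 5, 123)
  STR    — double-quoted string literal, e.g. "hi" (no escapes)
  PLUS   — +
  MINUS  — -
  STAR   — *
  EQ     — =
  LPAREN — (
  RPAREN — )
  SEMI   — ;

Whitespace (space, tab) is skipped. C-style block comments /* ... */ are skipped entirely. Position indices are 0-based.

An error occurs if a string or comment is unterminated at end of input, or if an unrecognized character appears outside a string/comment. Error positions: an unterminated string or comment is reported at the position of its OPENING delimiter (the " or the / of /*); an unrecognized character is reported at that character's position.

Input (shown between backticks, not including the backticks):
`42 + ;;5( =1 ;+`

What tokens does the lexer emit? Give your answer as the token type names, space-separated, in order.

Answer: NUM PLUS SEMI SEMI NUM LPAREN EQ NUM SEMI PLUS

Derivation:
pos=0: emit NUM '42' (now at pos=2)
pos=3: emit PLUS '+'
pos=5: emit SEMI ';'
pos=6: emit SEMI ';'
pos=7: emit NUM '5' (now at pos=8)
pos=8: emit LPAREN '('
pos=10: emit EQ '='
pos=11: emit NUM '1' (now at pos=12)
pos=13: emit SEMI ';'
pos=14: emit PLUS '+'
DONE. 10 tokens: [NUM, PLUS, SEMI, SEMI, NUM, LPAREN, EQ, NUM, SEMI, PLUS]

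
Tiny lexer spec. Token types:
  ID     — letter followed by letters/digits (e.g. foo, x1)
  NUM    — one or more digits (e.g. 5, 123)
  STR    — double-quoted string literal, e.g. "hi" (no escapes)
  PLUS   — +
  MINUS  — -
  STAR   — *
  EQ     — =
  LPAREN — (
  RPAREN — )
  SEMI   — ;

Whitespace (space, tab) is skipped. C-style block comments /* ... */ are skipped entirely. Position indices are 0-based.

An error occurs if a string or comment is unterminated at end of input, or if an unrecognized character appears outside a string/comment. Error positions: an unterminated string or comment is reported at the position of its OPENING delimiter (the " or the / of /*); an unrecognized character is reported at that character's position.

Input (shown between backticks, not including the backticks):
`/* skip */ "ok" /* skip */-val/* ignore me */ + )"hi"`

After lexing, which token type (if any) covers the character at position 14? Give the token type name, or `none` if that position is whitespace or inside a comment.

Answer: STR

Derivation:
pos=0: enter COMMENT mode (saw '/*')
exit COMMENT mode (now at pos=10)
pos=11: enter STRING mode
pos=11: emit STR "ok" (now at pos=15)
pos=16: enter COMMENT mode (saw '/*')
exit COMMENT mode (now at pos=26)
pos=26: emit MINUS '-'
pos=27: emit ID 'val' (now at pos=30)
pos=30: enter COMMENT mode (saw '/*')
exit COMMENT mode (now at pos=45)
pos=46: emit PLUS '+'
pos=48: emit RPAREN ')'
pos=49: enter STRING mode
pos=49: emit STR "hi" (now at pos=53)
DONE. 6 tokens: [STR, MINUS, ID, PLUS, RPAREN, STR]
Position 14: char is '"' -> STR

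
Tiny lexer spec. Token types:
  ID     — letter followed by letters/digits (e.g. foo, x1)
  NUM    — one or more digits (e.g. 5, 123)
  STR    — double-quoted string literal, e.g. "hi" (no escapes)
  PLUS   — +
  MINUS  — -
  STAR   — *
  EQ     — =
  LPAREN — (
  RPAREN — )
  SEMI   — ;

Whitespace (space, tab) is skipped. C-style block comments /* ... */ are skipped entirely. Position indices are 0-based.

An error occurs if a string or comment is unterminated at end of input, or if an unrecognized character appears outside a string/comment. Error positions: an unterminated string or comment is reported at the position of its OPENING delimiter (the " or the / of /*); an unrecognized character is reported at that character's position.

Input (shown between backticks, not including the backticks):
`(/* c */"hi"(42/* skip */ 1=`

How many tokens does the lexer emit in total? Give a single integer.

pos=0: emit LPAREN '('
pos=1: enter COMMENT mode (saw '/*')
exit COMMENT mode (now at pos=8)
pos=8: enter STRING mode
pos=8: emit STR "hi" (now at pos=12)
pos=12: emit LPAREN '('
pos=13: emit NUM '42' (now at pos=15)
pos=15: enter COMMENT mode (saw '/*')
exit COMMENT mode (now at pos=25)
pos=26: emit NUM '1' (now at pos=27)
pos=27: emit EQ '='
DONE. 6 tokens: [LPAREN, STR, LPAREN, NUM, NUM, EQ]

Answer: 6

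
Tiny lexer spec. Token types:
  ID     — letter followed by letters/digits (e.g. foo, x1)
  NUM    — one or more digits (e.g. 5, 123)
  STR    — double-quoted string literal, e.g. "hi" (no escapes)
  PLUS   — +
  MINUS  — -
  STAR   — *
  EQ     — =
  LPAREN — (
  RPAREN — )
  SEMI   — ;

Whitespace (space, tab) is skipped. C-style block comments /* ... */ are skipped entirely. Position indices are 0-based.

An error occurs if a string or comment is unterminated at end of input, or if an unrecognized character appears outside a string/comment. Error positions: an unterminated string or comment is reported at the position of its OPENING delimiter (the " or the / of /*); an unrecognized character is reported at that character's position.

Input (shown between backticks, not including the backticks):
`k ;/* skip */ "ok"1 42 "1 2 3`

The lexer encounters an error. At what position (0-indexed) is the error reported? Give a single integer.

Answer: 23

Derivation:
pos=0: emit ID 'k' (now at pos=1)
pos=2: emit SEMI ';'
pos=3: enter COMMENT mode (saw '/*')
exit COMMENT mode (now at pos=13)
pos=14: enter STRING mode
pos=14: emit STR "ok" (now at pos=18)
pos=18: emit NUM '1' (now at pos=19)
pos=20: emit NUM '42' (now at pos=22)
pos=23: enter STRING mode
pos=23: ERROR — unterminated string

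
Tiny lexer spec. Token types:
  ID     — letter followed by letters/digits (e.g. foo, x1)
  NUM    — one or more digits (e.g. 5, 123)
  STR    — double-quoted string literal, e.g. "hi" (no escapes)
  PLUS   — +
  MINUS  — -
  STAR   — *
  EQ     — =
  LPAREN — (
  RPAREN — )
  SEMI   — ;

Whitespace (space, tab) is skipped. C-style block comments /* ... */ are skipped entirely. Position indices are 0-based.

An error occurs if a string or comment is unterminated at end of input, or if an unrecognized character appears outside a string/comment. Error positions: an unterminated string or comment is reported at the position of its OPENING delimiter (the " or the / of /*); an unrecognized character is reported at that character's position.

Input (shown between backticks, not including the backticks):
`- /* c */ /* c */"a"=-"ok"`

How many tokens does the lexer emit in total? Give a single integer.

pos=0: emit MINUS '-'
pos=2: enter COMMENT mode (saw '/*')
exit COMMENT mode (now at pos=9)
pos=10: enter COMMENT mode (saw '/*')
exit COMMENT mode (now at pos=17)
pos=17: enter STRING mode
pos=17: emit STR "a" (now at pos=20)
pos=20: emit EQ '='
pos=21: emit MINUS '-'
pos=22: enter STRING mode
pos=22: emit STR "ok" (now at pos=26)
DONE. 5 tokens: [MINUS, STR, EQ, MINUS, STR]

Answer: 5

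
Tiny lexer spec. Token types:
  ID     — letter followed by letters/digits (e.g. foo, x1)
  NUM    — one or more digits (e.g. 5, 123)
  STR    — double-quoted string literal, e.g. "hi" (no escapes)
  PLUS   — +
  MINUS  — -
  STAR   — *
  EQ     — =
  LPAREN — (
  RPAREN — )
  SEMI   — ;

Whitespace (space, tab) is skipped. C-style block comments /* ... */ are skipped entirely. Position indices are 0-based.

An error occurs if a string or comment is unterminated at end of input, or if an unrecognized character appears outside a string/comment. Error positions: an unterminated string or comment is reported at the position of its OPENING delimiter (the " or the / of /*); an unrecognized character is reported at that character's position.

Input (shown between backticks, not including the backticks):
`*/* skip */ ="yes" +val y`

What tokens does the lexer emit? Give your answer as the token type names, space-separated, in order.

pos=0: emit STAR '*'
pos=1: enter COMMENT mode (saw '/*')
exit COMMENT mode (now at pos=11)
pos=12: emit EQ '='
pos=13: enter STRING mode
pos=13: emit STR "yes" (now at pos=18)
pos=19: emit PLUS '+'
pos=20: emit ID 'val' (now at pos=23)
pos=24: emit ID 'y' (now at pos=25)
DONE. 6 tokens: [STAR, EQ, STR, PLUS, ID, ID]

Answer: STAR EQ STR PLUS ID ID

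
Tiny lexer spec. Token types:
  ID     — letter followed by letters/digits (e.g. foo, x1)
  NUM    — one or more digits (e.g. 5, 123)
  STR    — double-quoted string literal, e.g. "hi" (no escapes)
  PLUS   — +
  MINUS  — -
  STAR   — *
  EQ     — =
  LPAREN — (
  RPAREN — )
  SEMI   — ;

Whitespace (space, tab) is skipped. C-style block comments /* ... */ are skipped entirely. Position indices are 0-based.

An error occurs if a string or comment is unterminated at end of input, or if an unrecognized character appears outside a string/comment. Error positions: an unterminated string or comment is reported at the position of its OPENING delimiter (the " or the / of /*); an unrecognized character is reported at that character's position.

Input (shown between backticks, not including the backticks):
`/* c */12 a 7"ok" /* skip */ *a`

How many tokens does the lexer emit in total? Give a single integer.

pos=0: enter COMMENT mode (saw '/*')
exit COMMENT mode (now at pos=7)
pos=7: emit NUM '12' (now at pos=9)
pos=10: emit ID 'a' (now at pos=11)
pos=12: emit NUM '7' (now at pos=13)
pos=13: enter STRING mode
pos=13: emit STR "ok" (now at pos=17)
pos=18: enter COMMENT mode (saw '/*')
exit COMMENT mode (now at pos=28)
pos=29: emit STAR '*'
pos=30: emit ID 'a' (now at pos=31)
DONE. 6 tokens: [NUM, ID, NUM, STR, STAR, ID]

Answer: 6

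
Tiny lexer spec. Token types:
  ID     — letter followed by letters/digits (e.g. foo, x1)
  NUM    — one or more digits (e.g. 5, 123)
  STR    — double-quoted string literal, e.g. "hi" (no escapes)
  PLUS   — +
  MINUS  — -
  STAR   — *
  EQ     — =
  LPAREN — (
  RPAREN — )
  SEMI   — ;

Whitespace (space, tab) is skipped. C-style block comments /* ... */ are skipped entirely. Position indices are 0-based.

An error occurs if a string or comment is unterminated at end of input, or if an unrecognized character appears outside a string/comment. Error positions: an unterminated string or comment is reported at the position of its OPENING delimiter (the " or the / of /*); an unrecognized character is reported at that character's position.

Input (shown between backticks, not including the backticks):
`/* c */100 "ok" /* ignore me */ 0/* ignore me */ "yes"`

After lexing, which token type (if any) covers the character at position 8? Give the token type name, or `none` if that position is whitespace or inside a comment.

pos=0: enter COMMENT mode (saw '/*')
exit COMMENT mode (now at pos=7)
pos=7: emit NUM '100' (now at pos=10)
pos=11: enter STRING mode
pos=11: emit STR "ok" (now at pos=15)
pos=16: enter COMMENT mode (saw '/*')
exit COMMENT mode (now at pos=31)
pos=32: emit NUM '0' (now at pos=33)
pos=33: enter COMMENT mode (saw '/*')
exit COMMENT mode (now at pos=48)
pos=49: enter STRING mode
pos=49: emit STR "yes" (now at pos=54)
DONE. 4 tokens: [NUM, STR, NUM, STR]
Position 8: char is '0' -> NUM

Answer: NUM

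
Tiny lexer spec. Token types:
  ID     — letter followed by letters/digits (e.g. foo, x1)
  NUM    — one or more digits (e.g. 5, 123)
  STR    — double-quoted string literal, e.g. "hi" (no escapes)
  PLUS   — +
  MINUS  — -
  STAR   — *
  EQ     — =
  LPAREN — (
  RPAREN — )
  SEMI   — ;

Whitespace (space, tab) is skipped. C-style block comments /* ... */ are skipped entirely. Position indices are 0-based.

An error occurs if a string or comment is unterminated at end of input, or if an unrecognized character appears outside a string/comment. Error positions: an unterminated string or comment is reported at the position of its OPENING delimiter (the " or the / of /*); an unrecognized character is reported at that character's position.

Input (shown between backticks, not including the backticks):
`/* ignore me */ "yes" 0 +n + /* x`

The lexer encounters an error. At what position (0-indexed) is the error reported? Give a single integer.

Answer: 29

Derivation:
pos=0: enter COMMENT mode (saw '/*')
exit COMMENT mode (now at pos=15)
pos=16: enter STRING mode
pos=16: emit STR "yes" (now at pos=21)
pos=22: emit NUM '0' (now at pos=23)
pos=24: emit PLUS '+'
pos=25: emit ID 'n' (now at pos=26)
pos=27: emit PLUS '+'
pos=29: enter COMMENT mode (saw '/*')
pos=29: ERROR — unterminated comment (reached EOF)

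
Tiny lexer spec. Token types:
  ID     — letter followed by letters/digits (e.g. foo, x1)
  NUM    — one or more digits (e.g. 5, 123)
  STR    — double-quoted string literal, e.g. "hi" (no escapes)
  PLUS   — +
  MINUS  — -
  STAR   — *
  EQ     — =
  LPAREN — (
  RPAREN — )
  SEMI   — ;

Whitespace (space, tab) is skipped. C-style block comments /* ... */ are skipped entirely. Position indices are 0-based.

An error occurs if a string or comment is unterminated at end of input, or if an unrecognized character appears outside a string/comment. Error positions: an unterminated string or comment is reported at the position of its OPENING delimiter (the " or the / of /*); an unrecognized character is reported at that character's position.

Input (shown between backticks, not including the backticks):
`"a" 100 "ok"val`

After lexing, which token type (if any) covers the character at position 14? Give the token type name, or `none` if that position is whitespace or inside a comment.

pos=0: enter STRING mode
pos=0: emit STR "a" (now at pos=3)
pos=4: emit NUM '100' (now at pos=7)
pos=8: enter STRING mode
pos=8: emit STR "ok" (now at pos=12)
pos=12: emit ID 'val' (now at pos=15)
DONE. 4 tokens: [STR, NUM, STR, ID]
Position 14: char is 'l' -> ID

Answer: ID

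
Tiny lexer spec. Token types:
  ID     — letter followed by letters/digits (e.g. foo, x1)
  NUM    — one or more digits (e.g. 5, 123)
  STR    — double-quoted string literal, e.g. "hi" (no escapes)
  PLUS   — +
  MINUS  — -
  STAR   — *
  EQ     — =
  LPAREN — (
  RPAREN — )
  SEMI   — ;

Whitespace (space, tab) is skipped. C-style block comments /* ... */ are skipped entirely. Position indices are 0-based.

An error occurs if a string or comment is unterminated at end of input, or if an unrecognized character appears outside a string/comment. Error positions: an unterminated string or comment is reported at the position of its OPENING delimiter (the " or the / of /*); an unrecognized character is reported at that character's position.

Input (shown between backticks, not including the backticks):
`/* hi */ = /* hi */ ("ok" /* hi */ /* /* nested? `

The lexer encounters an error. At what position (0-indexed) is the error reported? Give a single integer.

Answer: 35

Derivation:
pos=0: enter COMMENT mode (saw '/*')
exit COMMENT mode (now at pos=8)
pos=9: emit EQ '='
pos=11: enter COMMENT mode (saw '/*')
exit COMMENT mode (now at pos=19)
pos=20: emit LPAREN '('
pos=21: enter STRING mode
pos=21: emit STR "ok" (now at pos=25)
pos=26: enter COMMENT mode (saw '/*')
exit COMMENT mode (now at pos=34)
pos=35: enter COMMENT mode (saw '/*')
pos=35: ERROR — unterminated comment (reached EOF)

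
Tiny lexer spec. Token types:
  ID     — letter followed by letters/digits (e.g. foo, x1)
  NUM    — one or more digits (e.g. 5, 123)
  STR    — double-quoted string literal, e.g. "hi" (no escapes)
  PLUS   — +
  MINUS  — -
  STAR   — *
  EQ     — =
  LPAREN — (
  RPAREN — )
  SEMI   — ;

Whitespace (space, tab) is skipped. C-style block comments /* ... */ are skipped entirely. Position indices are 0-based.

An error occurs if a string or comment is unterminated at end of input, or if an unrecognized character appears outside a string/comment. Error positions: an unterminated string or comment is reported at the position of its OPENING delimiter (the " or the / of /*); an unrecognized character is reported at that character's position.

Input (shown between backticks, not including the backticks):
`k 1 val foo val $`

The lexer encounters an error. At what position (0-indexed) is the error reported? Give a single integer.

pos=0: emit ID 'k' (now at pos=1)
pos=2: emit NUM '1' (now at pos=3)
pos=4: emit ID 'val' (now at pos=7)
pos=8: emit ID 'foo' (now at pos=11)
pos=12: emit ID 'val' (now at pos=15)
pos=16: ERROR — unrecognized char '$'

Answer: 16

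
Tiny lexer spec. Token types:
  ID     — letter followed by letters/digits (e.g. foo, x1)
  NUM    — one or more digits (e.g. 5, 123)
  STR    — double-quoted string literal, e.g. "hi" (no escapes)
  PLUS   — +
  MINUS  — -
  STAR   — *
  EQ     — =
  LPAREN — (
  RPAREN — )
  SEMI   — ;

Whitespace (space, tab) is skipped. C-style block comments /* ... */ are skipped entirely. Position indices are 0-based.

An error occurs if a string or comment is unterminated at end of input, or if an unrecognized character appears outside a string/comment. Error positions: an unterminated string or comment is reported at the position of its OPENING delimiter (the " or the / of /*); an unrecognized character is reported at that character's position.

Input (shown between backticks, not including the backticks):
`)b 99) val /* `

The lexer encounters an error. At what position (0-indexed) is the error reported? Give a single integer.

pos=0: emit RPAREN ')'
pos=1: emit ID 'b' (now at pos=2)
pos=3: emit NUM '99' (now at pos=5)
pos=5: emit RPAREN ')'
pos=7: emit ID 'val' (now at pos=10)
pos=11: enter COMMENT mode (saw '/*')
pos=11: ERROR — unterminated comment (reached EOF)

Answer: 11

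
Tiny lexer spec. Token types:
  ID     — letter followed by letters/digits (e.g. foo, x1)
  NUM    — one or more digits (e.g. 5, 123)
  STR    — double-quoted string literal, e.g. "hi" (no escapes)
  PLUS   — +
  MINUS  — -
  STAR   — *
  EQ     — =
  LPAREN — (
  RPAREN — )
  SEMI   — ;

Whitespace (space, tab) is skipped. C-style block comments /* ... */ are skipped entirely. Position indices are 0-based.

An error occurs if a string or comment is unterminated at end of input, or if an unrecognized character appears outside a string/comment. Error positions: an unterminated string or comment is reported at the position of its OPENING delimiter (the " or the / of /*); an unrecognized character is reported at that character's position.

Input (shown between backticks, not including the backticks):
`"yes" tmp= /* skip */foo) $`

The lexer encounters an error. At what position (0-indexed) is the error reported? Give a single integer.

pos=0: enter STRING mode
pos=0: emit STR "yes" (now at pos=5)
pos=6: emit ID 'tmp' (now at pos=9)
pos=9: emit EQ '='
pos=11: enter COMMENT mode (saw '/*')
exit COMMENT mode (now at pos=21)
pos=21: emit ID 'foo' (now at pos=24)
pos=24: emit RPAREN ')'
pos=26: ERROR — unrecognized char '$'

Answer: 26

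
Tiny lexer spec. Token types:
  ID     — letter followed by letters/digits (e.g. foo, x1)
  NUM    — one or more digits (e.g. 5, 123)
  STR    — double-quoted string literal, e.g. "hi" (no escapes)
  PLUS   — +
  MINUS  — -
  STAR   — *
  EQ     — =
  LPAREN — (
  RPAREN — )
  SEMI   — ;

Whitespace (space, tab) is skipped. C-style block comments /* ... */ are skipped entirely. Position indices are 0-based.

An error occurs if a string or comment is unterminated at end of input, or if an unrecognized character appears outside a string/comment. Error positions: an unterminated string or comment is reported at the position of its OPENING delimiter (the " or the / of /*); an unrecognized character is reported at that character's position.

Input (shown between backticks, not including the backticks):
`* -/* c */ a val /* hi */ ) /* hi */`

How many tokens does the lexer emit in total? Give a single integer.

Answer: 5

Derivation:
pos=0: emit STAR '*'
pos=2: emit MINUS '-'
pos=3: enter COMMENT mode (saw '/*')
exit COMMENT mode (now at pos=10)
pos=11: emit ID 'a' (now at pos=12)
pos=13: emit ID 'val' (now at pos=16)
pos=17: enter COMMENT mode (saw '/*')
exit COMMENT mode (now at pos=25)
pos=26: emit RPAREN ')'
pos=28: enter COMMENT mode (saw '/*')
exit COMMENT mode (now at pos=36)
DONE. 5 tokens: [STAR, MINUS, ID, ID, RPAREN]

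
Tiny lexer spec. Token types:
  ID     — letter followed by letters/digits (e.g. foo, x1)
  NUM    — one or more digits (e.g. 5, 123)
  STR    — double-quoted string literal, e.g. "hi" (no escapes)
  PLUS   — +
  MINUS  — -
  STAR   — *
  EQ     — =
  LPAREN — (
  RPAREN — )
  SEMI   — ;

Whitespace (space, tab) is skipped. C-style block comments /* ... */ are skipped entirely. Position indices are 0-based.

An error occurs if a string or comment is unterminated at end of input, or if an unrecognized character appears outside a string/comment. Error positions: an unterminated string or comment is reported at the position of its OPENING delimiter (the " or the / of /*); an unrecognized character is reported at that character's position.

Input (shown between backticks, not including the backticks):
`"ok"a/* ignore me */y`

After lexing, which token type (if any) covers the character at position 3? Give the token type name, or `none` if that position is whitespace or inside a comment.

Answer: STR

Derivation:
pos=0: enter STRING mode
pos=0: emit STR "ok" (now at pos=4)
pos=4: emit ID 'a' (now at pos=5)
pos=5: enter COMMENT mode (saw '/*')
exit COMMENT mode (now at pos=20)
pos=20: emit ID 'y' (now at pos=21)
DONE. 3 tokens: [STR, ID, ID]
Position 3: char is '"' -> STR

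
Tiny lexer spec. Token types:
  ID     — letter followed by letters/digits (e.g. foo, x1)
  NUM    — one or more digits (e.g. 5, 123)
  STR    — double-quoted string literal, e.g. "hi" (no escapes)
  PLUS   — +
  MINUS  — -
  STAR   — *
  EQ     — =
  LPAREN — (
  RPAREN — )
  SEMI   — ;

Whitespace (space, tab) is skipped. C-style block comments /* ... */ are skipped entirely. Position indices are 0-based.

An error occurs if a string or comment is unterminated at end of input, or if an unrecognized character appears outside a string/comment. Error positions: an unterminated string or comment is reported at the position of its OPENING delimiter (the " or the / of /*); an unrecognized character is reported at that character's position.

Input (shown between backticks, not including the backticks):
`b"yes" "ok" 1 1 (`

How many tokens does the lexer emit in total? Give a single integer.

pos=0: emit ID 'b' (now at pos=1)
pos=1: enter STRING mode
pos=1: emit STR "yes" (now at pos=6)
pos=7: enter STRING mode
pos=7: emit STR "ok" (now at pos=11)
pos=12: emit NUM '1' (now at pos=13)
pos=14: emit NUM '1' (now at pos=15)
pos=16: emit LPAREN '('
DONE. 6 tokens: [ID, STR, STR, NUM, NUM, LPAREN]

Answer: 6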